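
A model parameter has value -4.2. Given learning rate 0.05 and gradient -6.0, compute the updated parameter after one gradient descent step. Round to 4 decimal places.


w_new = w_old - lr * gradient
= -4.2 - 0.05 * -6.0
= -4.2 - (-0.3)
= -3.9000

-3.9000


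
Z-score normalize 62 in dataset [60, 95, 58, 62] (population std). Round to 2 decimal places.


Mean = (60 + 95 + 58 + 62) / 4 = 68.75
Variance = sum((x_i - mean)^2) / n = 231.6875
Std = sqrt(231.6875) = 15.2213
Z = (x - mean) / std
= (62 - 68.75) / 15.2213
= -6.75 / 15.2213
= -0.44

-0.44


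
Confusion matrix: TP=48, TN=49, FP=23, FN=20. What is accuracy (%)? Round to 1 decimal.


Accuracy = (TP + TN) / (TP + TN + FP + FN) * 100
= (48 + 49) / (48 + 49 + 23 + 20)
= 97 / 140
= 0.6929
= 69.3%

69.3


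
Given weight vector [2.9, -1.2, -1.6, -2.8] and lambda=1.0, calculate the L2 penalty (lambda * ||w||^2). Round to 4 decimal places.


Squaring each weight:
2.9^2 = 8.41
(-1.2)^2 = 1.44
(-1.6)^2 = 2.56
(-2.8)^2 = 7.84
Sum of squares = 20.25
Penalty = 1.0 * 20.25 = 20.2500

20.2500


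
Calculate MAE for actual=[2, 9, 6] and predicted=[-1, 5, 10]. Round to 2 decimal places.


Absolute errors: [3, 4, 4]
Sum of absolute errors = 11
MAE = 11 / 3 = 3.67

3.67


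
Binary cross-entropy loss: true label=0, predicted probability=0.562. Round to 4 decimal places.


For y=0: Loss = -log(1-p)
= -log(1 - 0.562)
= -log(0.438)
= -(-0.8255)
= 0.8255

0.8255


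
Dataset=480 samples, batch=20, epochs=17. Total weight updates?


Iterations per epoch = 480 / 20 = 24
Total updates = iterations_per_epoch * epochs
= 24 * 17
= 408

408


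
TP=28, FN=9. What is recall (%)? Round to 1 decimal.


Recall = TP / (TP + FN) * 100
= 28 / (28 + 9)
= 28 / 37
= 0.7568
= 75.7%

75.7


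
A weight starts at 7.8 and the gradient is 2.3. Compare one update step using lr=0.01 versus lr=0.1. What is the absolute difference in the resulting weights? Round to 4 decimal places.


With lr=0.01: w_new = 7.8 - 0.01 * 2.3 = 7.777
With lr=0.1: w_new = 7.8 - 0.1 * 2.3 = 7.57
Absolute difference = |7.777 - 7.57|
= 0.2070

0.2070


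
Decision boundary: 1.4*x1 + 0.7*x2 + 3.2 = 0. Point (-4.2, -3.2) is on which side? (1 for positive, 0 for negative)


Compute 1.4 * -4.2 + 0.7 * -3.2 + 3.2
= -5.88 + -2.24 + 3.2
= -4.92
Since -4.92 < 0, the point is on the negative side.

0


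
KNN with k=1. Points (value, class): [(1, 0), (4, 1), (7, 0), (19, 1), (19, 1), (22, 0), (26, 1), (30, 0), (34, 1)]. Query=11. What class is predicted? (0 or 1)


Distances from query 11:
Point 7 (class 0): distance = 4
K=1 nearest neighbors: classes = [0]
Votes for class 1: 0 / 1
Majority vote => class 0

0


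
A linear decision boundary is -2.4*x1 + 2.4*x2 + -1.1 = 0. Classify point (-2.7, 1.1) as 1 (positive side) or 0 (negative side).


Compute -2.4 * -2.7 + 2.4 * 1.1 + -1.1
= 6.48 + 2.64 + -1.1
= 8.02
Since 8.02 >= 0, the point is on the positive side.

1


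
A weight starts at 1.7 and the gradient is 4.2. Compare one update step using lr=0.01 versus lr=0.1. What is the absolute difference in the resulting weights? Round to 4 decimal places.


With lr=0.01: w_new = 1.7 - 0.01 * 4.2 = 1.658
With lr=0.1: w_new = 1.7 - 0.1 * 4.2 = 1.28
Absolute difference = |1.658 - 1.28|
= 0.3780

0.3780


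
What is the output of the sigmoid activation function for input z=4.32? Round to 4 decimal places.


sigmoid(z) = 1 / (1 + exp(-z))
exp(-(4.32)) = exp(-4.32) = 0.0133
1 + 0.0133 = 1.0133
1 / 1.0133 = 0.9869

0.9869


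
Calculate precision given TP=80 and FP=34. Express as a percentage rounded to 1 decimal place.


Precision = TP / (TP + FP) * 100
= 80 / (80 + 34)
= 80 / 114
= 0.7018
= 70.2%

70.2


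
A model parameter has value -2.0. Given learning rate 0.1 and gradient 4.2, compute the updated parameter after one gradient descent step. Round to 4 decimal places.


w_new = w_old - lr * gradient
= -2.0 - 0.1 * 4.2
= -2.0 - (0.42)
= -2.4200

-2.4200


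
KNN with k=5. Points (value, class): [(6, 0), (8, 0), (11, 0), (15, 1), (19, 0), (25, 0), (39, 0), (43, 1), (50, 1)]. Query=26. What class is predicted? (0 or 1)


Distances from query 26:
Point 25 (class 0): distance = 1
Point 19 (class 0): distance = 7
Point 15 (class 1): distance = 11
Point 39 (class 0): distance = 13
Point 11 (class 0): distance = 15
K=5 nearest neighbors: classes = [0, 0, 1, 0, 0]
Votes for class 1: 1 / 5
Majority vote => class 0

0


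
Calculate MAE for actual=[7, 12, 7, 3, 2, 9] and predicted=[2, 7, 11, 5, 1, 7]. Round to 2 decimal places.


Absolute errors: [5, 5, 4, 2, 1, 2]
Sum of absolute errors = 19
MAE = 19 / 6 = 3.17

3.17


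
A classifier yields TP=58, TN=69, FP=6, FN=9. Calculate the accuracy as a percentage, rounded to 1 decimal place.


Accuracy = (TP + TN) / (TP + TN + FP + FN) * 100
= (58 + 69) / (58 + 69 + 6 + 9)
= 127 / 142
= 0.8944
= 89.4%

89.4


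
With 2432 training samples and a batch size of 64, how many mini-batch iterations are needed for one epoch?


Iterations per epoch = dataset_size / batch_size
= 2432 / 64
= 38

38


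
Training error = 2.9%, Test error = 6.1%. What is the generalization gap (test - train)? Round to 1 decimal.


Generalization gap = test_error - train_error
= 6.1 - 2.9
= 3.2%
A moderate gap.

3.2


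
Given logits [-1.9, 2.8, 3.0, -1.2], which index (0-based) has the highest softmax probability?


Softmax is a monotonic transformation, so it preserves the argmax.
We need to find the index of the maximum logit.
Index 0: -1.9
Index 1: 2.8
Index 2: 3.0
Index 3: -1.2
Maximum logit = 3.0 at index 2

2


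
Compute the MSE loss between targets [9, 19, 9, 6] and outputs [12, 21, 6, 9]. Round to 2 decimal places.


Differences: [-3, -2, 3, -3]
Squared errors: [9, 4, 9, 9]
Sum of squared errors = 31
MSE = 31 / 4 = 7.75

7.75


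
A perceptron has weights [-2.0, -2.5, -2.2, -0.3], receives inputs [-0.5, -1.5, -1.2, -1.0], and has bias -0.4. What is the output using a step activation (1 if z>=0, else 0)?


z = w . x + b
= -2.0*-0.5 + -2.5*-1.5 + -2.2*-1.2 + -0.3*-1.0 + -0.4
= 1.0 + 3.75 + 2.64 + 0.3 + -0.4
= 7.69 + -0.4
= 7.29
Since z = 7.29 >= 0, output = 1

1


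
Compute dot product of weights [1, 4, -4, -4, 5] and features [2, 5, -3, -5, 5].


Element-wise products:
1 * 2 = 2
4 * 5 = 20
-4 * -3 = 12
-4 * -5 = 20
5 * 5 = 25
Sum = 2 + 20 + 12 + 20 + 25
= 79

79


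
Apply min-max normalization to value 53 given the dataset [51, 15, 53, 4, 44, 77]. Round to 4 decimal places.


Min = 4, Max = 77
Range = 77 - 4 = 73
Scaled = (x - min) / (max - min)
= (53 - 4) / 73
= 49 / 73
= 0.6712

0.6712


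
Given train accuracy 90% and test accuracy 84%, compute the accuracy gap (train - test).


Gap = train_accuracy - test_accuracy
= 90 - 84
= 6%
This moderate gap may indicate mild overfitting.

6


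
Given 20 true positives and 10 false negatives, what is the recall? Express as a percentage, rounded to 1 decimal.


Recall = TP / (TP + FN) * 100
= 20 / (20 + 10)
= 20 / 30
= 0.6667
= 66.7%

66.7


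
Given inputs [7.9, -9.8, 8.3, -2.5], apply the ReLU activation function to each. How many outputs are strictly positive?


ReLU(x) = max(0, x) for each element:
ReLU(7.9) = 7.9
ReLU(-9.8) = 0
ReLU(8.3) = 8.3
ReLU(-2.5) = 0
Active neurons (>0): 2

2


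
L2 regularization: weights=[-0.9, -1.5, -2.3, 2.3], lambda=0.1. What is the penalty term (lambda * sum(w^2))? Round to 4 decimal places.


Squaring each weight:
(-0.9)^2 = 0.81
(-1.5)^2 = 2.25
(-2.3)^2 = 5.29
2.3^2 = 5.29
Sum of squares = 13.64
Penalty = 0.1 * 13.64 = 1.3640

1.3640


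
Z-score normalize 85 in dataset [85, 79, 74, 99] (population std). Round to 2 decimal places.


Mean = (85 + 79 + 74 + 99) / 4 = 84.25
Variance = sum((x_i - mean)^2) / n = 87.6875
Std = sqrt(87.6875) = 9.3642
Z = (x - mean) / std
= (85 - 84.25) / 9.3642
= 0.75 / 9.3642
= 0.08

0.08


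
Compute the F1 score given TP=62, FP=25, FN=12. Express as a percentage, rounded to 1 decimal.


Precision = TP / (TP + FP) = 62 / 87 = 0.7126
Recall = TP / (TP + FN) = 62 / 74 = 0.8378
F1 = 2 * P * R / (P + R)
= 2 * 0.7126 * 0.8378 / (0.7126 + 0.8378)
= 1.1942 / 1.5505
= 0.7702
As percentage: 77.0%

77.0


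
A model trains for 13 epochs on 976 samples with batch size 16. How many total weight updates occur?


Iterations per epoch = 976 / 16 = 61
Total updates = iterations_per_epoch * epochs
= 61 * 13
= 793

793


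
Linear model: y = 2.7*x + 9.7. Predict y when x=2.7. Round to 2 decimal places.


y = 2.7 * 2.7 + (9.7)
= 7.29 + (9.7)
= 16.99

16.99


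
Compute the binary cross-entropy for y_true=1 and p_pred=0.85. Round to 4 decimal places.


For y=1: Loss = -log(p)
= -log(0.85)
= -(-0.1625)
= 0.1625

0.1625


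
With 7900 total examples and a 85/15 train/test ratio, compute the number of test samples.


Train samples = 7900 * 85% = 6715
Test samples = 7900 - 6715
= 1185

1185


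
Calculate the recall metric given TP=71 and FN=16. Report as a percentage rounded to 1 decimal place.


Recall = TP / (TP + FN) * 100
= 71 / (71 + 16)
= 71 / 87
= 0.8161
= 81.6%

81.6


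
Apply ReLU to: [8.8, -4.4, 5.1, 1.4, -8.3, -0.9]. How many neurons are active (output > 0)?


ReLU(x) = max(0, x) for each element:
ReLU(8.8) = 8.8
ReLU(-4.4) = 0
ReLU(5.1) = 5.1
ReLU(1.4) = 1.4
ReLU(-8.3) = 0
ReLU(-0.9) = 0
Active neurons (>0): 3

3


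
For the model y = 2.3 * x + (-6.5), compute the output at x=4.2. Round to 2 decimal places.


y = 2.3 * 4.2 + (-6.5)
= 9.66 + (-6.5)
= 3.16

3.16


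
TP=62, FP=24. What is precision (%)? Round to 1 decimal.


Precision = TP / (TP + FP) * 100
= 62 / (62 + 24)
= 62 / 86
= 0.7209
= 72.1%

72.1


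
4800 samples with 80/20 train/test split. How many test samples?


Train samples = 4800 * 80% = 3840
Test samples = 4800 - 3840
= 960

960


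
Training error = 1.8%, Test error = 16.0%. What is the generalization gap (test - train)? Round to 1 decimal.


Generalization gap = test_error - train_error
= 16.0 - 1.8
= 14.2%
A large gap suggests overfitting.

14.2


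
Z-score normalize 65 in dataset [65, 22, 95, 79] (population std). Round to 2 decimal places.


Mean = (65 + 22 + 95 + 79) / 4 = 65.25
Variance = sum((x_i - mean)^2) / n = 736.1875
Std = sqrt(736.1875) = 27.1328
Z = (x - mean) / std
= (65 - 65.25) / 27.1328
= -0.25 / 27.1328
= -0.01

-0.01


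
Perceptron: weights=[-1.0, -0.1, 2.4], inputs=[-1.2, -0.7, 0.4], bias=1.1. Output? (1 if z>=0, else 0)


z = w . x + b
= -1.0*-1.2 + -0.1*-0.7 + 2.4*0.4 + 1.1
= 1.2 + 0.07 + 0.96 + 1.1
= 2.23 + 1.1
= 3.33
Since z = 3.33 >= 0, output = 1

1


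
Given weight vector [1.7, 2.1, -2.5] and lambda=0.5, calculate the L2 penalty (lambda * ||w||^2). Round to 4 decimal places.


Squaring each weight:
1.7^2 = 2.89
2.1^2 = 4.41
(-2.5)^2 = 6.25
Sum of squares = 13.55
Penalty = 0.5 * 13.55 = 6.7750

6.7750


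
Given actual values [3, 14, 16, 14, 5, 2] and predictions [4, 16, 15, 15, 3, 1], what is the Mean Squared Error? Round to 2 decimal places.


Differences: [-1, -2, 1, -1, 2, 1]
Squared errors: [1, 4, 1, 1, 4, 1]
Sum of squared errors = 12
MSE = 12 / 6 = 2.00

2.00


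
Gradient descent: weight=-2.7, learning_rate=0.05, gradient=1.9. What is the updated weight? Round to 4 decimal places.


w_new = w_old - lr * gradient
= -2.7 - 0.05 * 1.9
= -2.7 - (0.095)
= -2.7950

-2.7950


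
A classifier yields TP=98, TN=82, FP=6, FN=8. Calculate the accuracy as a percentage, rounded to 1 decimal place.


Accuracy = (TP + TN) / (TP + TN + FP + FN) * 100
= (98 + 82) / (98 + 82 + 6 + 8)
= 180 / 194
= 0.9278
= 92.8%

92.8


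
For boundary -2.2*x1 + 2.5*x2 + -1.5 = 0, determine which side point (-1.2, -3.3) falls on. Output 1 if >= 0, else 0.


Compute -2.2 * -1.2 + 2.5 * -3.3 + -1.5
= 2.64 + -8.25 + -1.5
= -7.11
Since -7.11 < 0, the point is on the negative side.

0


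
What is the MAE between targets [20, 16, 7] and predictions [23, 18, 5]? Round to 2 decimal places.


Absolute errors: [3, 2, 2]
Sum of absolute errors = 7
MAE = 7 / 3 = 2.33

2.33


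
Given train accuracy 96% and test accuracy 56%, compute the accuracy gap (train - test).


Gap = train_accuracy - test_accuracy
= 96 - 56
= 40%
This large gap strongly indicates overfitting.

40


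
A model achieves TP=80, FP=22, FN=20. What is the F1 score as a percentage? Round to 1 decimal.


Precision = TP / (TP + FP) = 80 / 102 = 0.7843
Recall = TP / (TP + FN) = 80 / 100 = 0.8
F1 = 2 * P * R / (P + R)
= 2 * 0.7843 * 0.8 / (0.7843 + 0.8)
= 1.2549 / 1.5843
= 0.7921
As percentage: 79.2%

79.2


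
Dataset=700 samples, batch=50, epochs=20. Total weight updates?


Iterations per epoch = 700 / 50 = 14
Total updates = iterations_per_epoch * epochs
= 14 * 20
= 280

280


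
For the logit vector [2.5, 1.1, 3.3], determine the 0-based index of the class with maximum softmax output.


Softmax is a monotonic transformation, so it preserves the argmax.
We need to find the index of the maximum logit.
Index 0: 2.5
Index 1: 1.1
Index 2: 3.3
Maximum logit = 3.3 at index 2

2


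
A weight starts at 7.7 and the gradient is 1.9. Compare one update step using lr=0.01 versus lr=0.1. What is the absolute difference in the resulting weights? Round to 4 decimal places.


With lr=0.01: w_new = 7.7 - 0.01 * 1.9 = 7.681
With lr=0.1: w_new = 7.7 - 0.1 * 1.9 = 7.51
Absolute difference = |7.681 - 7.51|
= 0.1710

0.1710


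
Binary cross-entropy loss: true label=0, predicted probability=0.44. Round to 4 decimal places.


For y=0: Loss = -log(1-p)
= -log(1 - 0.44)
= -log(0.56)
= -(-0.5798)
= 0.5798

0.5798


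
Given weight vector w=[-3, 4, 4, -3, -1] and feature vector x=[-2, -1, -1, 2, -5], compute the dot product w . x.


Element-wise products:
-3 * -2 = 6
4 * -1 = -4
4 * -1 = -4
-3 * 2 = -6
-1 * -5 = 5
Sum = 6 + -4 + -4 + -6 + 5
= -3

-3


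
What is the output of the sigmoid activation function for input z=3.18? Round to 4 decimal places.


sigmoid(z) = 1 / (1 + exp(-z))
exp(-(3.18)) = exp(-3.18) = 0.0416
1 + 0.0416 = 1.0416
1 / 1.0416 = 0.9601

0.9601


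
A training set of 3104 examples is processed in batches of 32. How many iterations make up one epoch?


Iterations per epoch = dataset_size / batch_size
= 3104 / 32
= 97

97


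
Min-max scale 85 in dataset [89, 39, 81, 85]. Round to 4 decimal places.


Min = 39, Max = 89
Range = 89 - 39 = 50
Scaled = (x - min) / (max - min)
= (85 - 39) / 50
= 46 / 50
= 0.9200

0.9200


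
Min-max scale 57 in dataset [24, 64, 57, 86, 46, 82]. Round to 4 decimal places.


Min = 24, Max = 86
Range = 86 - 24 = 62
Scaled = (x - min) / (max - min)
= (57 - 24) / 62
= 33 / 62
= 0.5323

0.5323


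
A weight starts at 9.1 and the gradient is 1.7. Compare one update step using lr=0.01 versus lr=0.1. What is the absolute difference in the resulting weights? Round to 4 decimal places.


With lr=0.01: w_new = 9.1 - 0.01 * 1.7 = 9.083
With lr=0.1: w_new = 9.1 - 0.1 * 1.7 = 8.93
Absolute difference = |9.083 - 8.93|
= 0.1530

0.1530


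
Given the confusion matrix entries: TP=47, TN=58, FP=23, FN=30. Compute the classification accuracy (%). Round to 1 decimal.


Accuracy = (TP + TN) / (TP + TN + FP + FN) * 100
= (47 + 58) / (47 + 58 + 23 + 30)
= 105 / 158
= 0.6646
= 66.5%

66.5


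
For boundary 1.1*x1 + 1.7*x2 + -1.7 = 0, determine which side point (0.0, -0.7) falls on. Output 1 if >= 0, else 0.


Compute 1.1 * 0.0 + 1.7 * -0.7 + -1.7
= 0.0 + -1.19 + -1.7
= -2.89
Since -2.89 < 0, the point is on the negative side.

0


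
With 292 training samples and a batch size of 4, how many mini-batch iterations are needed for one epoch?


Iterations per epoch = dataset_size / batch_size
= 292 / 4
= 73

73


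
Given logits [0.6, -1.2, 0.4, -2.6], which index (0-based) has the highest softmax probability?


Softmax is a monotonic transformation, so it preserves the argmax.
We need to find the index of the maximum logit.
Index 0: 0.6
Index 1: -1.2
Index 2: 0.4
Index 3: -2.6
Maximum logit = 0.6 at index 0

0


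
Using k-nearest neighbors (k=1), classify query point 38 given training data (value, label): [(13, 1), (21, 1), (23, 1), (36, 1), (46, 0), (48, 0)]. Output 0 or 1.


Distances from query 38:
Point 36 (class 1): distance = 2
K=1 nearest neighbors: classes = [1]
Votes for class 1: 1 / 1
Majority vote => class 1

1


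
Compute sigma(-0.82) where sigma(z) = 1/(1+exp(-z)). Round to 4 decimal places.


sigmoid(z) = 1 / (1 + exp(-z))
exp(-(-0.82)) = exp(0.82) = 2.2705
1 + 2.2705 = 3.2705
1 / 3.2705 = 0.3058

0.3058


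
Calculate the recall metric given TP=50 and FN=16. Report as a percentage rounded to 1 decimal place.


Recall = TP / (TP + FN) * 100
= 50 / (50 + 16)
= 50 / 66
= 0.7576
= 75.8%

75.8


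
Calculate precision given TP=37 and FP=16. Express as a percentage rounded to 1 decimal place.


Precision = TP / (TP + FP) * 100
= 37 / (37 + 16)
= 37 / 53
= 0.6981
= 69.8%

69.8


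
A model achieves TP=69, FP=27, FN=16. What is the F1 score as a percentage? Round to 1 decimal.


Precision = TP / (TP + FP) = 69 / 96 = 0.7188
Recall = TP / (TP + FN) = 69 / 85 = 0.8118
F1 = 2 * P * R / (P + R)
= 2 * 0.7188 * 0.8118 / (0.7188 + 0.8118)
= 1.1669 / 1.5305
= 0.7624
As percentage: 76.2%

76.2


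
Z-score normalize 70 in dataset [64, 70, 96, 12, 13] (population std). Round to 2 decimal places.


Mean = (64 + 70 + 96 + 12 + 13) / 5 = 51.0
Variance = sum((x_i - mean)^2) / n = 1104.0
Std = sqrt(1104.0) = 33.2265
Z = (x - mean) / std
= (70 - 51.0) / 33.2265
= 19.0 / 33.2265
= 0.57

0.57


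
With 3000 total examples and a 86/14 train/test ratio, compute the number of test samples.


Train samples = 3000 * 86% = 2580
Test samples = 3000 - 2580
= 420

420


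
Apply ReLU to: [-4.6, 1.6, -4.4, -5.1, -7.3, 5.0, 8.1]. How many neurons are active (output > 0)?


ReLU(x) = max(0, x) for each element:
ReLU(-4.6) = 0
ReLU(1.6) = 1.6
ReLU(-4.4) = 0
ReLU(-5.1) = 0
ReLU(-7.3) = 0
ReLU(5.0) = 5.0
ReLU(8.1) = 8.1
Active neurons (>0): 3

3


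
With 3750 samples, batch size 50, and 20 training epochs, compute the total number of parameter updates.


Iterations per epoch = 3750 / 50 = 75
Total updates = iterations_per_epoch * epochs
= 75 * 20
= 1500

1500


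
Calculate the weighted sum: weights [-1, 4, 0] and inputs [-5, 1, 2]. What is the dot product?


Element-wise products:
-1 * -5 = 5
4 * 1 = 4
0 * 2 = 0
Sum = 5 + 4 + 0
= 9

9


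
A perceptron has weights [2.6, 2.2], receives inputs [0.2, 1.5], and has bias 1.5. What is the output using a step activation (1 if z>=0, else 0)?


z = w . x + b
= 2.6*0.2 + 2.2*1.5 + 1.5
= 0.52 + 3.3 + 1.5
= 3.82 + 1.5
= 5.32
Since z = 5.32 >= 0, output = 1

1


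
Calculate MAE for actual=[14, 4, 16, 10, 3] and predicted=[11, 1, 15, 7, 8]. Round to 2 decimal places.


Absolute errors: [3, 3, 1, 3, 5]
Sum of absolute errors = 15
MAE = 15 / 5 = 3.00

3.00


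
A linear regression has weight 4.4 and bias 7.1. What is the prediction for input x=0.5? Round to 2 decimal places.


y = 4.4 * 0.5 + (7.1)
= 2.2 + (7.1)
= 9.30

9.30


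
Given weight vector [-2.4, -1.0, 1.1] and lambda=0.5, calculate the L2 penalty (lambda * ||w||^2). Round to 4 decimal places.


Squaring each weight:
(-2.4)^2 = 5.76
(-1.0)^2 = 1.0
1.1^2 = 1.21
Sum of squares = 7.97
Penalty = 0.5 * 7.97 = 3.9850

3.9850


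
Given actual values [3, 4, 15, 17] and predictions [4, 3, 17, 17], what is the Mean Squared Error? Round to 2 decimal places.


Differences: [-1, 1, -2, 0]
Squared errors: [1, 1, 4, 0]
Sum of squared errors = 6
MSE = 6 / 4 = 1.50

1.50


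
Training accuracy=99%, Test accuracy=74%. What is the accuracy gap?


Gap = train_accuracy - test_accuracy
= 99 - 74
= 25%
This large gap strongly indicates overfitting.

25


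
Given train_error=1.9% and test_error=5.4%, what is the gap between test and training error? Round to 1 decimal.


Generalization gap = test_error - train_error
= 5.4 - 1.9
= 3.5%
A moderate gap.

3.5


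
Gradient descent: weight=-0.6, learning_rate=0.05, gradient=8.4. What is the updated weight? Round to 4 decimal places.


w_new = w_old - lr * gradient
= -0.6 - 0.05 * 8.4
= -0.6 - (0.42)
= -1.0200

-1.0200


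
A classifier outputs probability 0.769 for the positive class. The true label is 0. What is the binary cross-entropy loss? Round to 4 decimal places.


For y=0: Loss = -log(1-p)
= -log(1 - 0.769)
= -log(0.231)
= -(-1.4653)
= 1.4653

1.4653


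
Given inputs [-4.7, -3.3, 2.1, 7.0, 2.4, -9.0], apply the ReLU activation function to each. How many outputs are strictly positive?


ReLU(x) = max(0, x) for each element:
ReLU(-4.7) = 0
ReLU(-3.3) = 0
ReLU(2.1) = 2.1
ReLU(7.0) = 7.0
ReLU(2.4) = 2.4
ReLU(-9.0) = 0
Active neurons (>0): 3

3


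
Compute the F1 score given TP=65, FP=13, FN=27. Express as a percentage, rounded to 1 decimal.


Precision = TP / (TP + FP) = 65 / 78 = 0.8333
Recall = TP / (TP + FN) = 65 / 92 = 0.7065
F1 = 2 * P * R / (P + R)
= 2 * 0.8333 * 0.7065 / (0.8333 + 0.7065)
= 1.1775 / 1.5399
= 0.7647
As percentage: 76.5%

76.5


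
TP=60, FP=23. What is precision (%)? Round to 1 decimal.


Precision = TP / (TP + FP) * 100
= 60 / (60 + 23)
= 60 / 83
= 0.7229
= 72.3%

72.3


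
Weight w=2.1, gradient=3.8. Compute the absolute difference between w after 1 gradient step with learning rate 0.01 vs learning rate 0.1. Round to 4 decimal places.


With lr=0.01: w_new = 2.1 - 0.01 * 3.8 = 2.062
With lr=0.1: w_new = 2.1 - 0.1 * 3.8 = 1.72
Absolute difference = |2.062 - 1.72|
= 0.3420

0.3420


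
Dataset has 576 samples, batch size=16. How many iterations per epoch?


Iterations per epoch = dataset_size / batch_size
= 576 / 16
= 36

36


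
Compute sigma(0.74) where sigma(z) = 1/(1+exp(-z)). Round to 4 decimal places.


sigmoid(z) = 1 / (1 + exp(-z))
exp(-(0.74)) = exp(-0.74) = 0.4771
1 + 0.4771 = 1.4771
1 / 1.4771 = 0.6770

0.6770


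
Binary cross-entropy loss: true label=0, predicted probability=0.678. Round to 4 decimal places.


For y=0: Loss = -log(1-p)
= -log(1 - 0.678)
= -log(0.322)
= -(-1.1332)
= 1.1332

1.1332


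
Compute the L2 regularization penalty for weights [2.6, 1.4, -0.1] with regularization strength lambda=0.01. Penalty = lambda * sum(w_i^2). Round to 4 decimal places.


Squaring each weight:
2.6^2 = 6.76
1.4^2 = 1.96
(-0.1)^2 = 0.01
Sum of squares = 8.73
Penalty = 0.01 * 8.73 = 0.0873

0.0873


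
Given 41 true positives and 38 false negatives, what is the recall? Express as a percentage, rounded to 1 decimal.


Recall = TP / (TP + FN) * 100
= 41 / (41 + 38)
= 41 / 79
= 0.519
= 51.9%

51.9


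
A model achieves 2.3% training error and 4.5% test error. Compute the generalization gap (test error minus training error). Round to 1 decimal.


Generalization gap = test_error - train_error
= 4.5 - 2.3
= 2.2%
A moderate gap.

2.2


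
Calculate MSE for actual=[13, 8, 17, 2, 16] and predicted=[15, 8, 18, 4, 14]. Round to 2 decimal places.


Differences: [-2, 0, -1, -2, 2]
Squared errors: [4, 0, 1, 4, 4]
Sum of squared errors = 13
MSE = 13 / 5 = 2.60

2.60


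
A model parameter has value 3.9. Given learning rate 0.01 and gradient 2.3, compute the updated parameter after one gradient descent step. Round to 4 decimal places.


w_new = w_old - lr * gradient
= 3.9 - 0.01 * 2.3
= 3.9 - (0.023)
= 3.8770

3.8770


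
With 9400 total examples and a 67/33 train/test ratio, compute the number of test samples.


Train samples = 9400 * 67% = 6298
Test samples = 9400 - 6298
= 3102

3102


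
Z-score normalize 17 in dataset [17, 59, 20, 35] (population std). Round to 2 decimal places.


Mean = (17 + 59 + 20 + 35) / 4 = 32.75
Variance = sum((x_i - mean)^2) / n = 276.1875
Std = sqrt(276.1875) = 16.6189
Z = (x - mean) / std
= (17 - 32.75) / 16.6189
= -15.75 / 16.6189
= -0.95

-0.95


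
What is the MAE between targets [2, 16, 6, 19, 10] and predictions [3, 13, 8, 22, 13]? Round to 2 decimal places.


Absolute errors: [1, 3, 2, 3, 3]
Sum of absolute errors = 12
MAE = 12 / 5 = 2.40

2.40


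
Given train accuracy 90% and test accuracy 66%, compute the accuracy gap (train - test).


Gap = train_accuracy - test_accuracy
= 90 - 66
= 24%
This large gap strongly indicates overfitting.

24


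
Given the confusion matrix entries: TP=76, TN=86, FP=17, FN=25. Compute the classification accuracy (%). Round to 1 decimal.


Accuracy = (TP + TN) / (TP + TN + FP + FN) * 100
= (76 + 86) / (76 + 86 + 17 + 25)
= 162 / 204
= 0.7941
= 79.4%

79.4


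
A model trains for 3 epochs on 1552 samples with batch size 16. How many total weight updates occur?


Iterations per epoch = 1552 / 16 = 97
Total updates = iterations_per_epoch * epochs
= 97 * 3
= 291

291


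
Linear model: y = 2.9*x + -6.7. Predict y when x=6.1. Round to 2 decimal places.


y = 2.9 * 6.1 + (-6.7)
= 17.69 + (-6.7)
= 10.99

10.99


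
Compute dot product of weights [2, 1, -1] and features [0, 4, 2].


Element-wise products:
2 * 0 = 0
1 * 4 = 4
-1 * 2 = -2
Sum = 0 + 4 + -2
= 2

2


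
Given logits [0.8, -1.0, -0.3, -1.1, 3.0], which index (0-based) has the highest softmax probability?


Softmax is a monotonic transformation, so it preserves the argmax.
We need to find the index of the maximum logit.
Index 0: 0.8
Index 1: -1.0
Index 2: -0.3
Index 3: -1.1
Index 4: 3.0
Maximum logit = 3.0 at index 4

4


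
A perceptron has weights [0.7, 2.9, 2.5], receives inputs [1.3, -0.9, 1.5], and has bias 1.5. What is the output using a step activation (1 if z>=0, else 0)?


z = w . x + b
= 0.7*1.3 + 2.9*-0.9 + 2.5*1.5 + 1.5
= 0.91 + -2.61 + 3.75 + 1.5
= 2.05 + 1.5
= 3.55
Since z = 3.55 >= 0, output = 1

1


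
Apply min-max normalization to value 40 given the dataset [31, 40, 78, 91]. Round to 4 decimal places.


Min = 31, Max = 91
Range = 91 - 31 = 60
Scaled = (x - min) / (max - min)
= (40 - 31) / 60
= 9 / 60
= 0.1500

0.1500


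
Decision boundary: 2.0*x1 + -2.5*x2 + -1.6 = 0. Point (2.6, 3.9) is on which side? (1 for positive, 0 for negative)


Compute 2.0 * 2.6 + -2.5 * 3.9 + -1.6
= 5.2 + -9.75 + -1.6
= -6.15
Since -6.15 < 0, the point is on the negative side.

0


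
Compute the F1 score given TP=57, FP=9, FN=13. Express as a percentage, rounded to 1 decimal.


Precision = TP / (TP + FP) = 57 / 66 = 0.8636
Recall = TP / (TP + FN) = 57 / 70 = 0.8143
F1 = 2 * P * R / (P + R)
= 2 * 0.8636 * 0.8143 / (0.8636 + 0.8143)
= 1.4065 / 1.6779
= 0.8382
As percentage: 83.8%

83.8


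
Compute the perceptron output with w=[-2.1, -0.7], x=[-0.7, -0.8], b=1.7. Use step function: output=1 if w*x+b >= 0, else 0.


z = w . x + b
= -2.1*-0.7 + -0.7*-0.8 + 1.7
= 1.47 + 0.56 + 1.7
= 2.03 + 1.7
= 3.73
Since z = 3.73 >= 0, output = 1

1


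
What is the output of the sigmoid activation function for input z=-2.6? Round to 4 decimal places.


sigmoid(z) = 1 / (1 + exp(-z))
exp(-(-2.6)) = exp(2.6) = 13.4637
1 + 13.4637 = 14.4637
1 / 14.4637 = 0.0691

0.0691


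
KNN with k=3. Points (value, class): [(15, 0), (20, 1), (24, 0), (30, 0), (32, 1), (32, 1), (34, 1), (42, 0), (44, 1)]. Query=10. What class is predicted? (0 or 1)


Distances from query 10:
Point 15 (class 0): distance = 5
Point 20 (class 1): distance = 10
Point 24 (class 0): distance = 14
K=3 nearest neighbors: classes = [0, 1, 0]
Votes for class 1: 1 / 3
Majority vote => class 0

0


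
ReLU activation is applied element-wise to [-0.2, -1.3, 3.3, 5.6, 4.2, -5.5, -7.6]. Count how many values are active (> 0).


ReLU(x) = max(0, x) for each element:
ReLU(-0.2) = 0
ReLU(-1.3) = 0
ReLU(3.3) = 3.3
ReLU(5.6) = 5.6
ReLU(4.2) = 4.2
ReLU(-5.5) = 0
ReLU(-7.6) = 0
Active neurons (>0): 3

3


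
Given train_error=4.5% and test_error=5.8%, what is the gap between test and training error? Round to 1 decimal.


Generalization gap = test_error - train_error
= 5.8 - 4.5
= 1.3%
A small gap suggests good generalization.

1.3


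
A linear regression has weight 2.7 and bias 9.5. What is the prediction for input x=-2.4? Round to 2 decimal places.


y = 2.7 * -2.4 + (9.5)
= -6.48 + (9.5)
= 3.02

3.02


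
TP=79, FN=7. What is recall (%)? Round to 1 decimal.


Recall = TP / (TP + FN) * 100
= 79 / (79 + 7)
= 79 / 86
= 0.9186
= 91.9%

91.9


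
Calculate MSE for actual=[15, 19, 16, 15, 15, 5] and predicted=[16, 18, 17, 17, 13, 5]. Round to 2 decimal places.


Differences: [-1, 1, -1, -2, 2, 0]
Squared errors: [1, 1, 1, 4, 4, 0]
Sum of squared errors = 11
MSE = 11 / 6 = 1.83

1.83


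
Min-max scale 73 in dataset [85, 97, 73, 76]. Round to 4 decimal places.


Min = 73, Max = 97
Range = 97 - 73 = 24
Scaled = (x - min) / (max - min)
= (73 - 73) / 24
= 0 / 24
= 0.0000

0.0000


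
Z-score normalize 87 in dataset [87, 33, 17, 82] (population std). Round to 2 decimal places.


Mean = (87 + 33 + 17 + 82) / 4 = 54.75
Variance = sum((x_i - mean)^2) / n = 920.1875
Std = sqrt(920.1875) = 30.3346
Z = (x - mean) / std
= (87 - 54.75) / 30.3346
= 32.25 / 30.3346
= 1.06

1.06


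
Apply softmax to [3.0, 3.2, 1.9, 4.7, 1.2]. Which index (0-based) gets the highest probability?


Softmax is a monotonic transformation, so it preserves the argmax.
We need to find the index of the maximum logit.
Index 0: 3.0
Index 1: 3.2
Index 2: 1.9
Index 3: 4.7
Index 4: 1.2
Maximum logit = 4.7 at index 3

3


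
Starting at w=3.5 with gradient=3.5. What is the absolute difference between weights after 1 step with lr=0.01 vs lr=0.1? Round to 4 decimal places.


With lr=0.01: w_new = 3.5 - 0.01 * 3.5 = 3.465
With lr=0.1: w_new = 3.5 - 0.1 * 3.5 = 3.15
Absolute difference = |3.465 - 3.15|
= 0.3150

0.3150


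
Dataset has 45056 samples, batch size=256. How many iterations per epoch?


Iterations per epoch = dataset_size / batch_size
= 45056 / 256
= 176

176


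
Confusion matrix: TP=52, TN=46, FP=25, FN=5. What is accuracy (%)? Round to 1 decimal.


Accuracy = (TP + TN) / (TP + TN + FP + FN) * 100
= (52 + 46) / (52 + 46 + 25 + 5)
= 98 / 128
= 0.7656
= 76.6%

76.6


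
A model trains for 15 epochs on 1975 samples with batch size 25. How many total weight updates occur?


Iterations per epoch = 1975 / 25 = 79
Total updates = iterations_per_epoch * epochs
= 79 * 15
= 1185

1185


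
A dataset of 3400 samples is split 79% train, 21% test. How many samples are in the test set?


Train samples = 3400 * 79% = 2686
Test samples = 3400 - 2686
= 714

714


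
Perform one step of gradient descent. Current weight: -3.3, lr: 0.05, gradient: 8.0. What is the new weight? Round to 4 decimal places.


w_new = w_old - lr * gradient
= -3.3 - 0.05 * 8.0
= -3.3 - (0.4)
= -3.7000

-3.7000


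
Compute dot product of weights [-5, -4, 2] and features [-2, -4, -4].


Element-wise products:
-5 * -2 = 10
-4 * -4 = 16
2 * -4 = -8
Sum = 10 + 16 + -8
= 18

18


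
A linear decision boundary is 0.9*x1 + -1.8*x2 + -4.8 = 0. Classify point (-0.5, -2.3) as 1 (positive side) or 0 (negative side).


Compute 0.9 * -0.5 + -1.8 * -2.3 + -4.8
= -0.45 + 4.14 + -4.8
= -1.11
Since -1.11 < 0, the point is on the negative side.

0


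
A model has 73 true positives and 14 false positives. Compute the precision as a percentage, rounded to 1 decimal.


Precision = TP / (TP + FP) * 100
= 73 / (73 + 14)
= 73 / 87
= 0.8391
= 83.9%

83.9


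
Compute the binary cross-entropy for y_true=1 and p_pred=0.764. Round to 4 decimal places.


For y=1: Loss = -log(p)
= -log(0.764)
= -(-0.2692)
= 0.2692

0.2692


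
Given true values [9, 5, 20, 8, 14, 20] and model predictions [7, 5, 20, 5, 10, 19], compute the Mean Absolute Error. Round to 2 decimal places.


Absolute errors: [2, 0, 0, 3, 4, 1]
Sum of absolute errors = 10
MAE = 10 / 6 = 1.67

1.67


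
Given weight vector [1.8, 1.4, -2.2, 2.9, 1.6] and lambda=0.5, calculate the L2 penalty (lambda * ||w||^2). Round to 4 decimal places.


Squaring each weight:
1.8^2 = 3.24
1.4^2 = 1.96
(-2.2)^2 = 4.84
2.9^2 = 8.41
1.6^2 = 2.56
Sum of squares = 21.01
Penalty = 0.5 * 21.01 = 10.5050

10.5050


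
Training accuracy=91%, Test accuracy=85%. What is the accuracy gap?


Gap = train_accuracy - test_accuracy
= 91 - 85
= 6%
This moderate gap may indicate mild overfitting.

6


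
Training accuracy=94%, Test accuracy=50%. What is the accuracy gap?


Gap = train_accuracy - test_accuracy
= 94 - 50
= 44%
This large gap strongly indicates overfitting.

44


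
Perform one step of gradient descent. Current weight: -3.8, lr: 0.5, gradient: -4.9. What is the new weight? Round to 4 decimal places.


w_new = w_old - lr * gradient
= -3.8 - 0.5 * -4.9
= -3.8 - (-2.45)
= -1.3500

-1.3500


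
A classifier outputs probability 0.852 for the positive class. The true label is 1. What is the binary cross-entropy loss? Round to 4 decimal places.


For y=1: Loss = -log(p)
= -log(0.852)
= -(-0.1602)
= 0.1602

0.1602


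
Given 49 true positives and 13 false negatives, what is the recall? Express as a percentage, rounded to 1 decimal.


Recall = TP / (TP + FN) * 100
= 49 / (49 + 13)
= 49 / 62
= 0.7903
= 79.0%

79.0


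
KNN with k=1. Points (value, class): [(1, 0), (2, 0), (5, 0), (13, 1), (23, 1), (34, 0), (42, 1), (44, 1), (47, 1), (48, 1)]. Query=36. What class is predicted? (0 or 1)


Distances from query 36:
Point 34 (class 0): distance = 2
K=1 nearest neighbors: classes = [0]
Votes for class 1: 0 / 1
Majority vote => class 0

0


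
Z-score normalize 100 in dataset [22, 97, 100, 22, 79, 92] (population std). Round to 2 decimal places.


Mean = (22 + 97 + 100 + 22 + 79 + 92) / 6 = 68.6667
Variance = sum((x_i - mean)^2) / n = 1131.8889
Std = sqrt(1131.8889) = 33.6436
Z = (x - mean) / std
= (100 - 68.6667) / 33.6436
= 31.3333 / 33.6436
= 0.93

0.93


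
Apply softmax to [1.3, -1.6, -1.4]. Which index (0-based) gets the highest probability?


Softmax is a monotonic transformation, so it preserves the argmax.
We need to find the index of the maximum logit.
Index 0: 1.3
Index 1: -1.6
Index 2: -1.4
Maximum logit = 1.3 at index 0

0


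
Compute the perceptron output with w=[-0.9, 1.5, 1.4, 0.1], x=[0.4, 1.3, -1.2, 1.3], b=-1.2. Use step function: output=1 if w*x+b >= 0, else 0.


z = w . x + b
= -0.9*0.4 + 1.5*1.3 + 1.4*-1.2 + 0.1*1.3 + -1.2
= -0.36 + 1.95 + -1.68 + 0.13 + -1.2
= 0.04 + -1.2
= -1.16
Since z = -1.16 < 0, output = 0

0


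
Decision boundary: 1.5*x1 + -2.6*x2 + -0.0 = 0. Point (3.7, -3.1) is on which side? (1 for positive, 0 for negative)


Compute 1.5 * 3.7 + -2.6 * -3.1 + -0.0
= 5.55 + 8.06 + -0.0
= 13.61
Since 13.61 >= 0, the point is on the positive side.

1


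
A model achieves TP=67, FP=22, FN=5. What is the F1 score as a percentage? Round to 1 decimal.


Precision = TP / (TP + FP) = 67 / 89 = 0.7528
Recall = TP / (TP + FN) = 67 / 72 = 0.9306
F1 = 2 * P * R / (P + R)
= 2 * 0.7528 * 0.9306 / (0.7528 + 0.9306)
= 1.4011 / 1.6834
= 0.8323
As percentage: 83.2%

83.2


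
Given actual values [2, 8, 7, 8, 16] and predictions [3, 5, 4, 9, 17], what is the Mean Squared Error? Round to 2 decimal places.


Differences: [-1, 3, 3, -1, -1]
Squared errors: [1, 9, 9, 1, 1]
Sum of squared errors = 21
MSE = 21 / 5 = 4.20

4.20


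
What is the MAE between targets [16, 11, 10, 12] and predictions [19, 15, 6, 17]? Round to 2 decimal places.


Absolute errors: [3, 4, 4, 5]
Sum of absolute errors = 16
MAE = 16 / 4 = 4.00

4.00


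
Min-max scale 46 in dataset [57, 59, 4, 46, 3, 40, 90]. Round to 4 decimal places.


Min = 3, Max = 90
Range = 90 - 3 = 87
Scaled = (x - min) / (max - min)
= (46 - 3) / 87
= 43 / 87
= 0.4943

0.4943


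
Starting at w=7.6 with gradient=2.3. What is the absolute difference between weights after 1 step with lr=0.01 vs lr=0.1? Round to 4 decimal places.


With lr=0.01: w_new = 7.6 - 0.01 * 2.3 = 7.577
With lr=0.1: w_new = 7.6 - 0.1 * 2.3 = 7.37
Absolute difference = |7.577 - 7.37|
= 0.2070

0.2070


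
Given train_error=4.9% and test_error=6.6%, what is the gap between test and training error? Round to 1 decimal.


Generalization gap = test_error - train_error
= 6.6 - 4.9
= 1.7%
A small gap suggests good generalization.

1.7


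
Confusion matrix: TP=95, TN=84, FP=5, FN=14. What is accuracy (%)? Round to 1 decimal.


Accuracy = (TP + TN) / (TP + TN + FP + FN) * 100
= (95 + 84) / (95 + 84 + 5 + 14)
= 179 / 198
= 0.904
= 90.4%

90.4


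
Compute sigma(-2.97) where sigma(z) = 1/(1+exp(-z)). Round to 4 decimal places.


sigmoid(z) = 1 / (1 + exp(-z))
exp(-(-2.97)) = exp(2.97) = 19.4919
1 + 19.4919 = 20.4919
1 / 20.4919 = 0.0488

0.0488


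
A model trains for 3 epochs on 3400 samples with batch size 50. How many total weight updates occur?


Iterations per epoch = 3400 / 50 = 68
Total updates = iterations_per_epoch * epochs
= 68 * 3
= 204

204


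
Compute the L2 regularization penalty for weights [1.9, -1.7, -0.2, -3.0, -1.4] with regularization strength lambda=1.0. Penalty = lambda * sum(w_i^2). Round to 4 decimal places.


Squaring each weight:
1.9^2 = 3.61
(-1.7)^2 = 2.89
(-0.2)^2 = 0.04
(-3.0)^2 = 9.0
(-1.4)^2 = 1.96
Sum of squares = 17.5
Penalty = 1.0 * 17.5 = 17.5000

17.5000


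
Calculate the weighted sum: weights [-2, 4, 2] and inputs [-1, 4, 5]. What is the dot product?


Element-wise products:
-2 * -1 = 2
4 * 4 = 16
2 * 5 = 10
Sum = 2 + 16 + 10
= 28

28


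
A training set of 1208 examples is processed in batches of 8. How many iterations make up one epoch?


Iterations per epoch = dataset_size / batch_size
= 1208 / 8
= 151

151


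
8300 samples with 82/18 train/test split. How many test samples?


Train samples = 8300 * 82% = 6806
Test samples = 8300 - 6806
= 1494

1494


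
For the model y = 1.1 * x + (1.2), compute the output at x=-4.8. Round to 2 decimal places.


y = 1.1 * -4.8 + (1.2)
= -5.28 + (1.2)
= -4.08

-4.08


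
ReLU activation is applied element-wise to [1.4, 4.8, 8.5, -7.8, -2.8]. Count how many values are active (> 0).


ReLU(x) = max(0, x) for each element:
ReLU(1.4) = 1.4
ReLU(4.8) = 4.8
ReLU(8.5) = 8.5
ReLU(-7.8) = 0
ReLU(-2.8) = 0
Active neurons (>0): 3

3


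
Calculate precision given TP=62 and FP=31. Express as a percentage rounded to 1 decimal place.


Precision = TP / (TP + FP) * 100
= 62 / (62 + 31)
= 62 / 93
= 0.6667
= 66.7%

66.7


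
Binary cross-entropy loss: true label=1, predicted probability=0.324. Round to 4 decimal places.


For y=1: Loss = -log(p)
= -log(0.324)
= -(-1.127)
= 1.1270

1.1270


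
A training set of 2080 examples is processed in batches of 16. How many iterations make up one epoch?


Iterations per epoch = dataset_size / batch_size
= 2080 / 16
= 130

130


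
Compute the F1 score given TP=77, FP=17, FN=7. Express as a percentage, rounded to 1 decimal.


Precision = TP / (TP + FP) = 77 / 94 = 0.8191
Recall = TP / (TP + FN) = 77 / 84 = 0.9167
F1 = 2 * P * R / (P + R)
= 2 * 0.8191 * 0.9167 / (0.8191 + 0.9167)
= 1.5018 / 1.7358
= 0.8652
As percentage: 86.5%

86.5


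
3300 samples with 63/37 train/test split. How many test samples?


Train samples = 3300 * 63% = 2079
Test samples = 3300 - 2079
= 1221

1221


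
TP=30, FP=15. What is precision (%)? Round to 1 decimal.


Precision = TP / (TP + FP) * 100
= 30 / (30 + 15)
= 30 / 45
= 0.6667
= 66.7%

66.7


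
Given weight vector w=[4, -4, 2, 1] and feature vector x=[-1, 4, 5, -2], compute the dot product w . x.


Element-wise products:
4 * -1 = -4
-4 * 4 = -16
2 * 5 = 10
1 * -2 = -2
Sum = -4 + -16 + 10 + -2
= -12

-12


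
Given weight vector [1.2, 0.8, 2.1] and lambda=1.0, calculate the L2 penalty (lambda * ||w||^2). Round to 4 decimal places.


Squaring each weight:
1.2^2 = 1.44
0.8^2 = 0.64
2.1^2 = 4.41
Sum of squares = 6.49
Penalty = 1.0 * 6.49 = 6.4900

6.4900


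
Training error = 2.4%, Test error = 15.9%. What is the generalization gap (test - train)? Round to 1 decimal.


Generalization gap = test_error - train_error
= 15.9 - 2.4
= 13.5%
A large gap suggests overfitting.

13.5
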